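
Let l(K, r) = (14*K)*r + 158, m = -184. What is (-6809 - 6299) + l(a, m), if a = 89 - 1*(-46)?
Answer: -360710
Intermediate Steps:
a = 135 (a = 89 + 46 = 135)
l(K, r) = 158 + 14*K*r (l(K, r) = 14*K*r + 158 = 158 + 14*K*r)
(-6809 - 6299) + l(a, m) = (-6809 - 6299) + (158 + 14*135*(-184)) = -13108 + (158 - 347760) = -13108 - 347602 = -360710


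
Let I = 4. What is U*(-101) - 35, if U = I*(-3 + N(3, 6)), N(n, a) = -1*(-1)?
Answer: 773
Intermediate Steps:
N(n, a) = 1
U = -8 (U = 4*(-3 + 1) = 4*(-2) = -8)
U*(-101) - 35 = -8*(-101) - 35 = 808 - 35 = 773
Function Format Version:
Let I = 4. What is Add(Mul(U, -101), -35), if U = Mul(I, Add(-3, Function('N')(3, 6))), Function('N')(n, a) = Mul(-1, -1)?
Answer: 773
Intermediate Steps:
Function('N')(n, a) = 1
U = -8 (U = Mul(4, Add(-3, 1)) = Mul(4, -2) = -8)
Add(Mul(U, -101), -35) = Add(Mul(-8, -101), -35) = Add(808, -35) = 773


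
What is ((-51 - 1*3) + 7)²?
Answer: 2209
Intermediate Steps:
((-51 - 1*3) + 7)² = ((-51 - 3) + 7)² = (-54 + 7)² = (-47)² = 2209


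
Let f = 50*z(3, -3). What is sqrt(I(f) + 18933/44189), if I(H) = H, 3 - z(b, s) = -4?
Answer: sqrt(684270332687)/44189 ≈ 18.720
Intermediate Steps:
z(b, s) = 7 (z(b, s) = 3 - 1*(-4) = 3 + 4 = 7)
f = 350 (f = 50*7 = 350)
sqrt(I(f) + 18933/44189) = sqrt(350 + 18933/44189) = sqrt(15485083/44189) = sqrt(684270332687)/44189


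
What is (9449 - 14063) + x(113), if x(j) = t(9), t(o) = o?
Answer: -4605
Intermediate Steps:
x(j) = 9
(9449 - 14063) + x(113) = (9449 - 14063) + 9 = -4614 + 9 = -4605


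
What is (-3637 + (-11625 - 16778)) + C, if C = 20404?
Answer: -11636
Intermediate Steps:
(-3637 + (-11625 - 16778)) + C = (-3637 + (-11625 - 16778)) + 20404 = (-3637 - 28403) + 20404 = -32040 + 20404 = -11636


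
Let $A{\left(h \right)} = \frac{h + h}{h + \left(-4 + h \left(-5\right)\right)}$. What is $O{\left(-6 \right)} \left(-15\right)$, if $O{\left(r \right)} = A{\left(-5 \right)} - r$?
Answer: $- \frac{645}{8} \approx -80.625$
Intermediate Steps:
$A{\left(h \right)} = \frac{2 h}{-4 - 4 h}$ ($A{\left(h \right)} = \frac{2 h}{h - \left(4 + 5 h\right)} = \frac{2 h}{-4 - 4 h}$)
$O{\left(r \right)} = - \frac{5}{8} - r$ ($O{\left(r \right)} = \left(-1\right) \left(-5\right) \frac{1}{2 + 2 \left(-5\right)} - r = \left(-1\right) \left(-5\right) \frac{1}{2 - 10} - r = \left(-1\right) \left(-5\right) \frac{1}{-8} - r = \left(-1\right) \left(-5\right) \left(- \frac{1}{8}\right) - r = - \frac{5}{8} - r$)
$O{\left(-6 \right)} \left(-15\right) = \left(- \frac{5}{8} - -6\right) \left(-15\right) = \left(- \frac{5}{8} + 6\right) \left(-15\right) = \frac{43}{8} \left(-15\right) = - \frac{645}{8}$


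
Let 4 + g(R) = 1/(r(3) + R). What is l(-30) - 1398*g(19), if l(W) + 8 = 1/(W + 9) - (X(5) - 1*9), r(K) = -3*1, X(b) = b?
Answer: 924097/168 ≈ 5500.6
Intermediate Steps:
r(K) = -3
l(W) = -4 + 1/(9 + W) (l(W) = -8 + (1/(W + 9) - (5 - 1*9)) = -8 + (1/(9 + W) - (5 - 9)) = -8 + (1/(9 + W) - 1*(-4)) = -8 + (1/(9 + W) + 4) = -8 + (4 + 1/(9 + W)) = -4 + 1/(9 + W))
g(R) = -4 + 1/(-3 + R)
l(-30) - 1398*g(19) = (-35 - 4*(-30))/(9 - 30) - 1398*(13 - 4*19)/(-3 + 19) = (-35 + 120)/(-21) - 1398*(13 - 76)/16 = -1/21*85 - 699*(-63)/8 = -85/21 - 1398*(-63/16) = -85/21 + 44037/8 = 924097/168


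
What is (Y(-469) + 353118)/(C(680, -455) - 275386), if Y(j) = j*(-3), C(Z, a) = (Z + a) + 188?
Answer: -354525/274973 ≈ -1.2893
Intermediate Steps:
C(Z, a) = 188 + Z + a
Y(j) = -3*j
(Y(-469) + 353118)/(C(680, -455) - 275386) = (-3*(-469) + 353118)/((188 + 680 - 455) - 275386) = (1407 + 353118)/(413 - 275386) = 354525/(-274973) = 354525*(-1/274973) = -354525/274973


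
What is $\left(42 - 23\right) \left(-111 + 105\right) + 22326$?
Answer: $22212$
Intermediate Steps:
$\left(42 - 23\right) \left(-111 + 105\right) + 22326 = 19 \left(-6\right) + 22326 = -114 + 22326 = 22212$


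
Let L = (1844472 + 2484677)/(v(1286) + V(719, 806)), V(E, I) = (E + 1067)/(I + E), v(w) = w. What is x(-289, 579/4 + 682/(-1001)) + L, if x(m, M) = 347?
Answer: 7283091017/1962936 ≈ 3710.3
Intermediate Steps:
V(E, I) = (1067 + E)/(E + I)
L = 6601952225/1962936 (L = (1844472 + 2484677)/(1286 + (1067 + 719)/(719 + 806)) = 4329149/(1286 + 1786/1525) = 4329149/(1962936/1525) = 4329149*(1525/1962936) = 6601952225/1962936 ≈ 3363.3)
x(-289, 579/4 + 682/(-1001)) + L = 347 + 6601952225/1962936 = 7283091017/1962936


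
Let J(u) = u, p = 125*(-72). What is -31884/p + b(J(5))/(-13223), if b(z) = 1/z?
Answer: 35133361/9917250 ≈ 3.5427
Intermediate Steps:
p = -9000
-31884/p + b(J(5))/(-13223) = -31884/(-9000) + 1/(5*(-13223)) = -31884*(-1/9000) + (⅕)*(-1/13223) = 2657/750 - 1/66115 = 35133361/9917250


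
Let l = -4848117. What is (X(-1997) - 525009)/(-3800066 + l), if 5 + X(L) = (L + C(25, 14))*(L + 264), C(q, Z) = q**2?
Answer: -1852662/8648183 ≈ -0.21423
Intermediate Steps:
X(L) = -5 + (264 + L)*(625 + L) (X(L) = -5 + (L + 25**2)*(L + 264) = -5 + (L + 625)*(264 + L) = -5 + (625 + L)*(264 + L) = -5 + (264 + L)*(625 + L))
(X(-1997) - 525009)/(-3800066 + l) = ((164995 + (-1997)**2 + 889*(-1997)) - 525009)/(-3800066 - 4848117) = ((164995 + 3988009 - 1775333) - 525009)/(-8648183) = (2377671 - 525009)*(-1/8648183) = 1852662*(-1/8648183) = -1852662/8648183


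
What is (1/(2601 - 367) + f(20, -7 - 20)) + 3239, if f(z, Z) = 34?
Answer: 7311883/2234 ≈ 3273.0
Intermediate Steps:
(1/(2601 - 367) + f(20, -7 - 20)) + 3239 = (1/(2601 - 367) + 34) + 3239 = (1/2234 + 34) + 3239 = 75957/2234 + 3239 = 7311883/2234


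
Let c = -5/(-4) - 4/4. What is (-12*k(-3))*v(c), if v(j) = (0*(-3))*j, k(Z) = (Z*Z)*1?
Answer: 0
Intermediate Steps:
c = ¼ (c = -5*(-¼) - 4*¼ = 5/4 - 1 = ¼ ≈ 0.25000)
k(Z) = Z² (k(Z) = Z²*1 = Z²)
v(j) = 0 (v(j) = 0*j = 0)
(-12*k(-3))*v(c) = -12*(-3)²*0 = -12*9*0 = -108*0 = 0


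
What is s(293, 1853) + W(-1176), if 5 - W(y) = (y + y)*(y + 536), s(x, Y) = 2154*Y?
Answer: 2486087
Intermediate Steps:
W(y) = 5 - 2*y*(536 + y) (W(y) = 5 - (y + y)*(y + 536) = 5 - 2*y*(536 + y))
s(293, 1853) + W(-1176) = 2154*1853 + (5 - 1072*(-1176) - 2*(-1176)**2) = 3991362 + (5 + 1260672 - 2*1382976) = 3991362 + (5 + 1260672 - 2765952) = 3991362 - 1505275 = 2486087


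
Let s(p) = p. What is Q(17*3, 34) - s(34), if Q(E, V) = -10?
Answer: -44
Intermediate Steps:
Q(17*3, 34) - s(34) = -10 - 1*34 = -10 - 34 = -44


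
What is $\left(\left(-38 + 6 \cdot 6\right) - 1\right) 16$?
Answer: $-48$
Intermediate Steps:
$\left(\left(-38 + 6 \cdot 6\right) - 1\right) 16 = \left(\left(-38 + 36\right) - 1\right) 16 = \left(-2 - 1\right) 16 = \left(-3\right) 16 = -48$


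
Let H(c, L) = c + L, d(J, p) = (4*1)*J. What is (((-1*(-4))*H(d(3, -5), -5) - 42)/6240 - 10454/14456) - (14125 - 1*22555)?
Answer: 3655607807/433680 ≈ 8429.3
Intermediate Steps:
d(J, p) = 4*J
H(c, L) = L + c
(((-1*(-4))*H(d(3, -5), -5) - 42)/6240 - 10454/14456) - (14125 - 1*22555) = (((-1*(-4))*(-5 + 4*3) - 42)/6240 - 10454/14456) - (14125 - 1*22555) = ((4*(-5 + 12) - 42)*(1/6240) - 10454*1/14456) - (14125 - 22555) = ((4*7 - 42)*(1/6240) - 5227/7228) - 1*(-8430) = ((28 - 42)*(1/6240) - 5227/7228) + 8430 = (-14*1/6240 - 5227/7228) + 8430 = (-7/3120 - 5227/7228) + 8430 = -314593/433680 + 8430 = 3655607807/433680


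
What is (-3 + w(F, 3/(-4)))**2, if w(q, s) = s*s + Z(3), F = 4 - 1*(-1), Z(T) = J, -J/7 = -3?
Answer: 88209/256 ≈ 344.57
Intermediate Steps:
J = 21 (J = -7*(-3) = 21)
Z(T) = 21
F = 5 (F = 4 + 1 = 5)
w(q, s) = 21 + s**2 (w(q, s) = s*s + 21 = s**2 + 21 = 21 + s**2)
(-3 + w(F, 3/(-4)))**2 = (-3 + (21 + (3/(-4))**2))**2 = (-3 + (21 + (3*(-1/4))**2))**2 = (-3 + (21 + (-3/4)**2))**2 = (-3 + (21 + 9/16))**2 = (-3 + 345/16)**2 = (297/16)**2 = 88209/256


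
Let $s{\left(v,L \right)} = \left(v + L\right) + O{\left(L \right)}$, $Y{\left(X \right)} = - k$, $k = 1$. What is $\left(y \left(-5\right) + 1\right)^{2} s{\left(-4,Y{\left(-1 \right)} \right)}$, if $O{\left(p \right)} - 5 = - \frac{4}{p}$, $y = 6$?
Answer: $3364$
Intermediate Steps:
$O{\left(p \right)} = 5 - \frac{4}{p}$
$Y{\left(X \right)} = -1$ ($Y{\left(X \right)} = \left(-1\right) 1 = -1$)
$s{\left(v,L \right)} = 5 + L + v - \frac{4}{L}$ ($s{\left(v,L \right)} = \left(v + L\right) + \left(5 - \frac{4}{L}\right) = \left(L + v\right) + \left(5 - \frac{4}{L}\right) = 5 + L + v - \frac{4}{L}$)
$\left(y \left(-5\right) + 1\right)^{2} s{\left(-4,Y{\left(-1 \right)} \right)} = \left(6 \left(-5\right) + 1\right)^{2} \left(5 - 1 - 4 - \frac{4}{-1}\right) = \left(-30 + 1\right)^{2} \left(5 - 1 - 4 - -4\right) = \left(-29\right)^{2} \left(5 - 1 - 4 + 4\right) = 841 \cdot 4 = 3364$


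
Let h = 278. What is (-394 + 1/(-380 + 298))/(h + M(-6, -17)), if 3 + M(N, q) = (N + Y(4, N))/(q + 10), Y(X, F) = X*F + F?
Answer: -226163/160802 ≈ -1.4065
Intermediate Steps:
Y(X, F) = F + F*X (Y(X, F) = F*X + F = F + F*X)
M(N, q) = -3 + 6*N/(10 + q) (M(N, q) = -3 + (N + N*(1 + 4))/(q + 10) = -3 + (N + N*5)/(10 + q) = -3 + (N + 5*N)/(10 + q) = -3 + (6*N)/(10 + q) = -3 + 6*N/(10 + q))
(-394 + 1/(-380 + 298))/(h + M(-6, -17)) = (-394 + 1/(-380 + 298))/(278 + 3*(-10 - 1*(-17) + 2*(-6))/(10 - 17)) = (-394 + 1/(-82))/(278 + 3*(-10 + 17 - 12)/(-7)) = (-394 - 1/82)/(278 + 3*(-⅐)*(-5)) = -32309/(82*(278 + 15/7)) = -32309/(82*1961/7) = -32309/82*7/1961 = -226163/160802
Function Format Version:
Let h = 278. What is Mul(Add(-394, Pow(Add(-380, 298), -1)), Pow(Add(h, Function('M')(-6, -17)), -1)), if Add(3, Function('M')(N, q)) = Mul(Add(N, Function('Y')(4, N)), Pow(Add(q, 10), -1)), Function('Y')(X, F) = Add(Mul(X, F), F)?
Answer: Rational(-226163, 160802) ≈ -1.4065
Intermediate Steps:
Function('Y')(X, F) = Add(F, Mul(F, X)) (Function('Y')(X, F) = Add(Mul(F, X), F) = Add(F, Mul(F, X)))
Function('M')(N, q) = Add(-3, Mul(6, N, Pow(Add(10, q), -1))) (Function('M')(N, q) = Add(-3, Mul(Add(N, Mul(N, Add(1, 4))), Pow(Add(q, 10), -1))) = Add(-3, Mul(Add(N, Mul(N, 5)), Pow(Add(10, q), -1))) = Add(-3, Mul(Add(N, Mul(5, N)), Pow(Add(10, q), -1))) = Add(-3, Mul(Mul(6, N), Pow(Add(10, q), -1))) = Add(-3, Mul(6, N, Pow(Add(10, q), -1))))
Mul(Add(-394, Pow(Add(-380, 298), -1)), Pow(Add(h, Function('M')(-6, -17)), -1)) = Mul(Add(-394, Pow(Add(-380, 298), -1)), Pow(Add(278, Mul(3, Pow(Add(10, -17), -1), Add(-10, Mul(-1, -17), Mul(2, -6)))), -1)) = Mul(Add(-394, Pow(-82, -1)), Pow(Add(278, Mul(3, Pow(-7, -1), Add(-10, 17, -12))), -1)) = Mul(Add(-394, Rational(-1, 82)), Pow(Add(278, Mul(3, Rational(-1, 7), -5)), -1)) = Mul(Rational(-32309, 82), Pow(Add(278, Rational(15, 7)), -1)) = Mul(Rational(-32309, 82), Pow(Rational(1961, 7), -1)) = Mul(Rational(-32309, 82), Rational(7, 1961)) = Rational(-226163, 160802)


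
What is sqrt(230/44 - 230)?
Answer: I*sqrt(108790)/22 ≈ 14.992*I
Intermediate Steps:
sqrt(230/44 - 230) = sqrt(230*(1/44) - 230) = sqrt(115/22 - 230) = sqrt(-4945/22) = I*sqrt(108790)/22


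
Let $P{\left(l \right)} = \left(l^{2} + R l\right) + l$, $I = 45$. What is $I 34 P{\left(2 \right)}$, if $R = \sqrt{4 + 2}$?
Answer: $9180 + 3060 \sqrt{6} \approx 16675.0$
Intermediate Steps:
$R = \sqrt{6} \approx 2.4495$
$P{\left(l \right)} = l + l^{2} + l \sqrt{6}$ ($P{\left(l \right)} = \left(l^{2} + \sqrt{6} l\right) + l = \left(l^{2} + l \sqrt{6}\right) + l = l + l^{2} + l \sqrt{6}$)
$I 34 P{\left(2 \right)} = 45 \cdot 34 \cdot 2 \left(1 + 2 + \sqrt{6}\right) = 1530 \cdot 2 \left(3 + \sqrt{6}\right) = 1530 \left(6 + 2 \sqrt{6}\right) = 9180 + 3060 \sqrt{6}$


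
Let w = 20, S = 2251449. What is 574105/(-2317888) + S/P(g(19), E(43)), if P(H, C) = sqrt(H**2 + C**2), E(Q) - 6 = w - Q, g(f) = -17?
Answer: -574105/2317888 + 2251449*sqrt(2)/34 ≈ 93648.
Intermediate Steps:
E(Q) = 26 - Q (E(Q) = 6 + (20 - Q) = 26 - Q)
P(H, C) = sqrt(C**2 + H**2)
574105/(-2317888) + S/P(g(19), E(43)) = 574105/(-2317888) + 2251449/(sqrt((26 - 1*43)**2 + (-17)**2)) = 574105*(-1/2317888) + 2251449/(sqrt((26 - 43)**2 + 289)) = -574105/2317888 + 2251449/(sqrt((-17)**2 + 289)) = -574105/2317888 + 2251449/(sqrt(289 + 289)) = -574105/2317888 + 2251449/(sqrt(578)) = -574105/2317888 + 2251449/((17*sqrt(2))) = -574105/2317888 + 2251449*(sqrt(2)/34) = -574105/2317888 + 2251449*sqrt(2)/34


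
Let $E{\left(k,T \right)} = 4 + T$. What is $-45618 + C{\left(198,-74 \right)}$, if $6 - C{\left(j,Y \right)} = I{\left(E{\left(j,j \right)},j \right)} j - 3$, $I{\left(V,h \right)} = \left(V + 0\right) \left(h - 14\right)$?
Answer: $-7404873$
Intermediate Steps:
$I{\left(V,h \right)} = V \left(-14 + h\right)$
$C{\left(j,Y \right)} = 9 - j \left(-14 + j\right) \left(4 + j\right)$ ($C{\left(j,Y \right)} = 6 - \left(\left(4 + j\right) \left(-14 + j\right) j - 3\right) = 6 - \left(\left(-14 + j\right) \left(4 + j\right) j - 3\right) = 6 - \left(j \left(-14 + j\right) \left(4 + j\right) - 3\right) = 6 - \left(-3 + j \left(-14 + j\right) \left(4 + j\right)\right) = 9 - j \left(-14 + j\right) \left(4 + j\right)$)
$-45618 + C{\left(198,-74 \right)} = -45618 + \left(9 - 198 \left(-14 + 198\right) \left(4 + 198\right)\right) = -45618 + \left(9 - 198 \cdot 184 \cdot 202\right) = -45618 + \left(9 - 7359264\right) = -45618 - 7359255 = -7404873$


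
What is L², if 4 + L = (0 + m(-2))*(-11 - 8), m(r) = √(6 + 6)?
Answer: 4348 + 304*√3 ≈ 4874.5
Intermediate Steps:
m(r) = 2*√3 (m(r) = √12 = 2*√3)
L = -4 - 38*√3 (L = -4 + (0 + 2*√3)*(-11 - 8) = -4 + (2*√3)*(-19) = -4 - 38*√3 ≈ -69.818)
L² = (-4 - 38*√3)²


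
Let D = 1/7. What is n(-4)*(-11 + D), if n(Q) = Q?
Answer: 304/7 ≈ 43.429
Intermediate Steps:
D = ⅐ ≈ 0.14286
n(-4)*(-11 + D) = -4*(-11 + ⅐) = -4*(-76/7) = 304/7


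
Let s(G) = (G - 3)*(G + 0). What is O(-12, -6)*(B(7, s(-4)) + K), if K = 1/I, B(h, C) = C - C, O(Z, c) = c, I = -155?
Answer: 6/155 ≈ 0.038710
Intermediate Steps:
s(G) = G*(-3 + G) (s(G) = (-3 + G)*G = G*(-3 + G))
B(h, C) = 0
K = -1/155 (K = 1/(-155) = -1/155 ≈ -0.0064516)
O(-12, -6)*(B(7, s(-4)) + K) = -6*(0 - 1/155) = -6*(-1/155) = 6/155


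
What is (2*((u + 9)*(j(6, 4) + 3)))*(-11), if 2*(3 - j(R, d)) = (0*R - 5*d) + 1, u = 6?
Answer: -5115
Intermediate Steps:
j(R, d) = 5/2 + 5*d/2 (j(R, d) = 3 - ((0*R - 5*d) + 1)/2 = 3 - ((0 - 5*d) + 1)/2 = 3 - (-5*d + 1)/2 = 3 - (1 - 5*d)/2 = 3 + (-1/2 + 5*d/2) = 5/2 + 5*d/2)
(2*((u + 9)*(j(6, 4) + 3)))*(-11) = (2*((6 + 9)*((5/2 + (5/2)*4) + 3)))*(-11) = (2*(15*((5/2 + 10) + 3)))*(-11) = (2*(15*(25/2 + 3)))*(-11) = (2*(15*(31/2)))*(-11) = (2*(465/2))*(-11) = 465*(-11) = -5115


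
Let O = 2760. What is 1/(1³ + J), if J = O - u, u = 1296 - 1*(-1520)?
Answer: -1/55 ≈ -0.018182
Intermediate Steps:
u = 2816 (u = 1296 + 1520 = 2816)
J = -56 (J = 2760 - 1*2816 = 2760 - 2816 = -56)
1/(1³ + J) = 1/(1³ - 56) = 1/(1 - 56) = 1/(-55) = -1/55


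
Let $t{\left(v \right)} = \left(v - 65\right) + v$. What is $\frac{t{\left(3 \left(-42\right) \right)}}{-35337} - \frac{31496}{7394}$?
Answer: $- \frac{555315127}{130640889} \approx -4.2507$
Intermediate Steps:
$t{\left(v \right)} = -65 + 2 v$ ($t{\left(v \right)} = \left(-65 + v\right) + v = -65 + 2 v$)
$\frac{t{\left(3 \left(-42\right) \right)}}{-35337} - \frac{31496}{7394} = \frac{-65 + 2 \cdot 3 \left(-42\right)}{-35337} - \frac{31496}{7394} = \left(-65 + 2 \left(-126\right)\right) \left(- \frac{1}{35337}\right) - \frac{15748}{3697} = \left(-65 - 252\right) \left(- \frac{1}{35337}\right) - \frac{15748}{3697} = \left(-317\right) \left(- \frac{1}{35337}\right) - \frac{15748}{3697} = \frac{317}{35337} - \frac{15748}{3697} = - \frac{555315127}{130640889}$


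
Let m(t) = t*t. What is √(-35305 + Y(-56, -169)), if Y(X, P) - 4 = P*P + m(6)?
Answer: 4*I*√419 ≈ 81.878*I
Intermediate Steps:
m(t) = t²
Y(X, P) = 40 + P² (Y(X, P) = 4 + (P*P + 6²) = 4 + (P² + 36) = 4 + (36 + P²) = 40 + P²)
√(-35305 + Y(-56, -169)) = √(-35305 + (40 + (-169)²)) = √(-35305 + (40 + 28561)) = √(-35305 + 28601) = √(-6704) = 4*I*√419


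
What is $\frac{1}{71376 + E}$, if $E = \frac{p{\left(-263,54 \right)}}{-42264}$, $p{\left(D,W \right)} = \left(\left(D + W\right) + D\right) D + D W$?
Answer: $\frac{21132}{1508262665} \approx 1.4011 \cdot 10^{-5}$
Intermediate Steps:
$p{\left(D,W \right)} = D W + D \left(W + 2 D\right)$ ($p{\left(D,W \right)} = \left(W + 2 D\right) D + D W = D \left(W + 2 D\right) + D W = D W + D \left(W + 2 D\right)$)
$E = - \frac{54967}{21132}$ ($E = \frac{2 \left(-263\right) \left(-263 + 54\right)}{-42264} = 2 \left(-263\right) \left(-209\right) \left(- \frac{1}{42264}\right) = 109934 \left(- \frac{1}{42264}\right) = - \frac{54967}{21132} \approx -2.6011$)
$\frac{1}{71376 + E} = \frac{1}{71376 - \frac{54967}{21132}} = \frac{1}{\frac{1508262665}{21132}} = \frac{21132}{1508262665}$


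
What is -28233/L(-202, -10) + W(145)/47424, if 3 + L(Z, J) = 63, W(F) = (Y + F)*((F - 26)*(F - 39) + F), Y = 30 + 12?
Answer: -33215717/79040 ≈ -420.24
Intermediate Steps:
Y = 42
W(F) = (42 + F)*(F + (-39 + F)*(-26 + F)) (W(F) = (42 + F)*((F - 26)*(F - 39) + F) = (42 + F)*((-26 + F)*(-39 + F) + F) = (42 + F)*((-39 + F)*(-26 + F) + F) = (42 + F)*(F + (-39 + F)*(-26 + F)))
L(Z, J) = 60 (L(Z, J) = -3 + 63 = 60)
-28233/L(-202, -10) + W(145)/47424 = -28233/60 + (42588 + 145**3 - 1674*145 - 22*145**2)/47424 = -28233*1/60 + (42588 + 3048625 - 242730 - 22*21025)*(1/47424) = -9411/20 + (42588 + 3048625 - 242730 - 462550)*(1/47424) = -9411/20 + 2385933*(1/47424) = -9411/20 + 795311/15808 = -33215717/79040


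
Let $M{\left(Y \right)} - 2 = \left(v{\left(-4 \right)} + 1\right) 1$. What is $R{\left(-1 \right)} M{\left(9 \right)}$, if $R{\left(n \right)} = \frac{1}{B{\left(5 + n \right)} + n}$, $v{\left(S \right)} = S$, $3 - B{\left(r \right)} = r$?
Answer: $\frac{1}{2} \approx 0.5$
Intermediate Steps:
$B{\left(r \right)} = 3 - r$
$M{\left(Y \right)} = -1$ ($M{\left(Y \right)} = 2 + \left(-4 + 1\right) 1 = 2 - 3 = -1$)
$R{\left(n \right)} = - \frac{1}{2}$ ($R{\left(n \right)} = \frac{1}{\left(3 - \left(5 + n\right)\right) + n} = \frac{1}{\left(-2 - n\right) + n} = \frac{1}{-2} = - \frac{1}{2}$)
$R{\left(-1 \right)} M{\left(9 \right)} = \left(- \frac{1}{2}\right) \left(-1\right) = \frac{1}{2}$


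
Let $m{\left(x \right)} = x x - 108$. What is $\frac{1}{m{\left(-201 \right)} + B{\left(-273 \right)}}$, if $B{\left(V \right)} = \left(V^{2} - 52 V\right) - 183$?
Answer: $\frac{1}{128835} \approx 7.7619 \cdot 10^{-6}$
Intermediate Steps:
$m{\left(x \right)} = -108 + x^{2}$ ($m{\left(x \right)} = x^{2} - 108 = -108 + x^{2}$)
$B{\left(V \right)} = -183 + V^{2} - 52 V$
$\frac{1}{m{\left(-201 \right)} + B{\left(-273 \right)}} = \frac{1}{\left(-108 + \left(-201\right)^{2}\right) - \left(-14013 - 74529\right)} = \frac{1}{\left(-108 + 40401\right) + \left(-183 + 74529 + 14196\right)} = \frac{1}{40293 + 88542} = \frac{1}{128835}$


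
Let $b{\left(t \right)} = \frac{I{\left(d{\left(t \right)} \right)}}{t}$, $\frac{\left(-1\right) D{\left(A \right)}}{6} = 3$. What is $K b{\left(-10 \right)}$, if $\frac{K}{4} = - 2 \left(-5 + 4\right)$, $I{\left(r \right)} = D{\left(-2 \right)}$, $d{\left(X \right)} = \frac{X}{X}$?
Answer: $\frac{72}{5} \approx 14.4$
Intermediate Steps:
$D{\left(A \right)} = -18$ ($D{\left(A \right)} = \left(-6\right) 3 = -18$)
$d{\left(X \right)} = 1$
$I{\left(r \right)} = -18$
$b{\left(t \right)} = - \frac{18}{t}$
$K = 8$ ($K = 4 \left(- 2 \left(-5 + 4\right)\right) = 4 \left(\left(-2\right) \left(-1\right)\right) = 4 \cdot 2 = 8$)
$K b{\left(-10 \right)} = 8 \left(- \frac{18}{-10}\right) = 8 \left(\left(-18\right) \left(- \frac{1}{10}\right)\right) = 8 \cdot \frac{9}{5} = \frac{72}{5}$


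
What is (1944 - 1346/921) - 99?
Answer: 1697899/921 ≈ 1843.5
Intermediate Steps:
(1944 - 1346/921) - 99 = 1789078/921 - 99 = 1697899/921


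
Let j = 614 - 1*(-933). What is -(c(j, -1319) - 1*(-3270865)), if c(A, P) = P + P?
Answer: -3268227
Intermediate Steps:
j = 1547 (j = 614 + 933 = 1547)
c(A, P) = 2*P
-(c(j, -1319) - 1*(-3270865)) = -(2*(-1319) - 1*(-3270865)) = -(-2638 + 3270865) = -1*3268227 = -3268227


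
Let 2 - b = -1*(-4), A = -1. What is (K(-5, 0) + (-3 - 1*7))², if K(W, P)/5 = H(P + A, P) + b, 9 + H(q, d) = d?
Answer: 4225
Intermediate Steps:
H(q, d) = -9 + d
b = -2 (b = 2 - (-1)*(-4) = 2 - 1*4 = 2 - 4 = -2)
K(W, P) = -55 + 5*P (K(W, P) = 5*((-9 + P) - 2) = 5*(-11 + P) = -55 + 5*P)
(K(-5, 0) + (-3 - 1*7))² = ((-55 + 5*0) + (-3 - 1*7))² = ((-55 + 0) + (-3 - 7))² = (-55 - 10)² = (-65)² = 4225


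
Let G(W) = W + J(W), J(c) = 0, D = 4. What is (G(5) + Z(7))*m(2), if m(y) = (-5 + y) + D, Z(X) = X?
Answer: 12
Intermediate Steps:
m(y) = -1 + y (m(y) = (-5 + y) + 4 = -1 + y)
G(W) = W (G(W) = W + 0 = W)
(G(5) + Z(7))*m(2) = (5 + 7)*(-1 + 2) = 12*1 = 12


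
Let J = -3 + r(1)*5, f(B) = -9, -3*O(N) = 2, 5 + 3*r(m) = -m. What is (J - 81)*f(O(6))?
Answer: 846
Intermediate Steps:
r(m) = -5/3 - m/3 (r(m) = -5/3 + (-m)/3 = -5/3 - m/3)
O(N) = -⅔ (O(N) = -⅓*2 = -⅔)
J = -13 (J = -3 + (-5/3 - ⅓*1)*5 = -3 + (-5/3 - ⅓)*5 = -3 - 2*5 = -3 - 10 = -13)
(J - 81)*f(O(6)) = (-13 - 81)*(-9) = -94*(-9) = 846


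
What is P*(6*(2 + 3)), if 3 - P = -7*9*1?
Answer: 1980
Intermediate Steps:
P = 66 (P = 3 - (-7*9) = 3 - (-63) = 3 - 1*(-63) = 3 + 63 = 66)
P*(6*(2 + 3)) = 66*(6*(2 + 3)) = 66*(6*5) = 66*30 = 1980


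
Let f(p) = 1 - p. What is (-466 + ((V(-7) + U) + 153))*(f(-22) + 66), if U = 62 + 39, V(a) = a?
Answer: -19491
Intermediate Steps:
U = 101
(-466 + ((V(-7) + U) + 153))*(f(-22) + 66) = (-466 + ((-7 + 101) + 153))*((1 - 1*(-22)) + 66) = (-466 + (94 + 153))*((1 + 22) + 66) = (-466 + 247)*(23 + 66) = -219*89 = -19491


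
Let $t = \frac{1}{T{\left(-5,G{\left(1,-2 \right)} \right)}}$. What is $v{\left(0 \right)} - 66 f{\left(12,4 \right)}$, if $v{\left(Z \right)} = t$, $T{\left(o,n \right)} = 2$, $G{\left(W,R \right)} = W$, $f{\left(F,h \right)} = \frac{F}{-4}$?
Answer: $\frac{397}{2} \approx 198.5$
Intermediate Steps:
$f{\left(F,h \right)} = - \frac{F}{4}$ ($f{\left(F,h \right)} = F \left(- \frac{1}{4}\right) = - \frac{F}{4}$)
$t = \frac{1}{2} \approx 0.5$
$v{\left(Z \right)} = \frac{1}{2}$
$v{\left(0 \right)} - 66 f{\left(12,4 \right)} = \frac{1}{2} - 66 \left(\left(- \frac{1}{4}\right) 12\right) = \frac{1}{2} - -198 = \frac{1}{2} + 198 = \frac{397}{2}$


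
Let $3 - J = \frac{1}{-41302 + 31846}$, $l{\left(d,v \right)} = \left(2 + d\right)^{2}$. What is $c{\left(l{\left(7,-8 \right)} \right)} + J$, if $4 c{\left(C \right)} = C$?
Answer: $\frac{219853}{9456} \approx 23.25$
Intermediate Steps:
$c{\left(C \right)} = \frac{C}{4}$
$J = \frac{28369}{9456}$ ($J = 3 - \frac{1}{-41302 + 31846} = 3 - \frac{1}{-9456} = 3 - - \frac{1}{9456} = 3 + \frac{1}{9456} = \frac{28369}{9456} \approx 3.0001$)
$c{\left(l{\left(7,-8 \right)} \right)} + J = \frac{\left(2 + 7\right)^{2}}{4} + \frac{28369}{9456} = \frac{9^{2}}{4} + \frac{28369}{9456} = \frac{1}{4} \cdot 81 + \frac{28369}{9456} = \frac{81}{4} + \frac{28369}{9456} = \frac{219853}{9456}$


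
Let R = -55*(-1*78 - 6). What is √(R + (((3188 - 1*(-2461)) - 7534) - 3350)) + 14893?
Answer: 14893 + I*√615 ≈ 14893.0 + 24.799*I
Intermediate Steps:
R = 4620 (R = -55*(-78 - 6) = -55*(-84) = 4620)
√(R + (((3188 - 1*(-2461)) - 7534) - 3350)) + 14893 = √(4620 + (((3188 - 1*(-2461)) - 7534) - 3350)) + 14893 = √(4620 + (((3188 + 2461) - 7534) - 3350)) + 14893 = √(4620 + ((5649 - 7534) - 3350)) + 14893 = √(4620 + (-1885 - 3350)) + 14893 = √(4620 - 5235) + 14893 = √(-615) + 14893 = I*√615 + 14893 = 14893 + I*√615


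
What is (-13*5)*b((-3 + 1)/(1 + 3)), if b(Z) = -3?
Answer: 195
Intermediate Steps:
(-13*5)*b((-3 + 1)/(1 + 3)) = -13*5*(-3) = -65*(-3) = 195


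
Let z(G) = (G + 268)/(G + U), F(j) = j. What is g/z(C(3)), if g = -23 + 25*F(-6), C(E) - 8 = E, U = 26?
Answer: -6401/279 ≈ -22.943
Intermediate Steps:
C(E) = 8 + E
g = -173 (g = -23 + 25*(-6) = -23 - 150 = -173)
z(G) = (268 + G)/(26 + G) (z(G) = (G + 268)/(G + 26) = (268 + G)/(26 + G))
g/z(C(3)) = -173*(26 + (8 + 3))/(268 + (8 + 3)) = -173*(26 + 11)/(268 + 11) = -173/(279/37) = -173/((1/37)*279) = -173/279/37 = -173*37/279 = -6401/279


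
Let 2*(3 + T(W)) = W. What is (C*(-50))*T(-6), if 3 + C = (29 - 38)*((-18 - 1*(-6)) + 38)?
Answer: -71100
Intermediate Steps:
T(W) = -3 + W/2
C = -237 (C = -3 + (29 - 38)*((-18 - 1*(-6)) + 38) = -3 - 9*((-18 + 6) + 38) = -3 - 9*(-12 + 38) = -3 - 9*26 = -3 - 234 = -237)
(C*(-50))*T(-6) = (-237*(-50))*(-3 + (1/2)*(-6)) = 11850*(-3 - 3) = 11850*(-6) = -71100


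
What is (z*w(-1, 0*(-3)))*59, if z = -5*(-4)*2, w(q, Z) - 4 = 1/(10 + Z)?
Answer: 9676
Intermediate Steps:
w(q, Z) = 4 + 1/(10 + Z)
z = 40 (z = 20*2 = 40)
(z*w(-1, 0*(-3)))*59 = (40*((41 + 4*(0*(-3)))/(10 + 0*(-3))))*59 = (40*((41 + 4*0)/(10 + 0)))*59 = (40*((41 + 0)/10))*59 = (40*((1/10)*41))*59 = (40*(41/10))*59 = 164*59 = 9676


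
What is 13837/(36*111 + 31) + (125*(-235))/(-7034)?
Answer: 215622583/28325918 ≈ 7.6122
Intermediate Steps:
13837/(36*111 + 31) + (125*(-235))/(-7034) = 13837/(3996 + 31) - 29375*(-1/7034) = 13837/4027 + 29375/7034 = 215622583/28325918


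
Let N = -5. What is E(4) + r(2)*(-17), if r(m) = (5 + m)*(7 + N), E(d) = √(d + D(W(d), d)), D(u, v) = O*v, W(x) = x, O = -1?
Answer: -238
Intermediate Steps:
D(u, v) = -v
E(d) = 0 (E(d) = √(d - d) = √0 = 0)
r(m) = 10 + 2*m (r(m) = (5 + m)*(7 - 5) = (5 + m)*2 = 10 + 2*m)
E(4) + r(2)*(-17) = 0 + (10 + 2*2)*(-17) = 0 + (10 + 4)*(-17) = 0 + 14*(-17) = 0 - 238 = -238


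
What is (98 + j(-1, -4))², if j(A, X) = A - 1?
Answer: 9216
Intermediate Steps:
j(A, X) = -1 + A
(98 + j(-1, -4))² = (98 + (-1 - 1))² = (98 - 2)² = 96² = 9216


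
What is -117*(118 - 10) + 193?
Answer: -12443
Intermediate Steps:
-117*(118 - 10) + 193 = -117*108 + 193 = -12636 + 193 = -12443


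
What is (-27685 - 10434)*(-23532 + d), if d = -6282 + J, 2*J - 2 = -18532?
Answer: 1489652401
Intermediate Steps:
J = -9265 (J = 1 + (½)*(-18532) = 1 - 9266 = -9265)
d = -15547 (d = -6282 - 9265 = -15547)
(-27685 - 10434)*(-23532 + d) = (-27685 - 10434)*(-23532 - 15547) = -38119*(-39079) = 1489652401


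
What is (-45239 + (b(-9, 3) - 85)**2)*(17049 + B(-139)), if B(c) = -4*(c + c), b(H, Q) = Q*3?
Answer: -716687543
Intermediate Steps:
b(H, Q) = 3*Q
B(c) = -8*c
(-45239 + (b(-9, 3) - 85)**2)*(17049 + B(-139)) = (-45239 + (3*3 - 85)**2)*(17049 - 8*(-139)) = (-45239 + (9 - 85)**2)*(17049 + 1112) = (-45239 + (-76)**2)*18161 = (-45239 + 5776)*18161 = -39463*18161 = -716687543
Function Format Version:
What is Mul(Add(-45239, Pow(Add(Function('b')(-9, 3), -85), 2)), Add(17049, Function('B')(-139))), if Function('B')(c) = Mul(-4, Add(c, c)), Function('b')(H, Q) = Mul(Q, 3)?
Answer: -716687543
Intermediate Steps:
Function('b')(H, Q) = Mul(3, Q)
Function('B')(c) = Mul(-8, c) (Function('B')(c) = Mul(-4, Mul(2, c)) = Mul(-8, c))
Mul(Add(-45239, Pow(Add(Function('b')(-9, 3), -85), 2)), Add(17049, Function('B')(-139))) = Mul(Add(-45239, Pow(Add(Mul(3, 3), -85), 2)), Add(17049, Mul(-8, -139))) = Mul(Add(-45239, Pow(Add(9, -85), 2)), Add(17049, 1112)) = Mul(Add(-45239, Pow(-76, 2)), 18161) = Mul(Add(-45239, 5776), 18161) = Mul(-39463, 18161) = -716687543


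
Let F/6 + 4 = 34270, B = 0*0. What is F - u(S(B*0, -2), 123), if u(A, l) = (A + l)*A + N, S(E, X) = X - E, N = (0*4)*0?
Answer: 205838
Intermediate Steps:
B = 0
F = 205596 (F = -24 + 6*34270 = -24 + 205620 = 205596)
N = 0 (N = 0*0 = 0)
u(A, l) = A*(A + l) (u(A, l) = (A + l)*A + 0 = A*(A + l) + 0 = A*(A + l))
F - u(S(B*0, -2), 123) = 205596 - (-2 - 0*0)*((-2 - 0*0) + 123) = 205596 - (-2 - 1*0)*((-2 - 1*0) + 123) = 205596 - (-2 + 0)*((-2 + 0) + 123) = 205596 - (-2)*(-2 + 123) = 205596 - (-2)*121 = 205596 - 1*(-242) = 205596 + 242 = 205838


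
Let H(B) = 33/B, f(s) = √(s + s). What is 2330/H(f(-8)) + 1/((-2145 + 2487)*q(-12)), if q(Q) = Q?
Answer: -1/4104 + 9320*I/33 ≈ -0.00024366 + 282.42*I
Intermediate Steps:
f(s) = √2*√s (f(s) = √(2*s) = √2*√s)
2330/H(f(-8)) + 1/((-2145 + 2487)*q(-12)) = 2330/((33/((√2*√(-8))))) + 1/((-2145 + 2487)*(-12)) = 2330/((33/((√2*(2*I*√2))))) - 1/12/342 = 2330/((33/((4*I)))) + (1/342)*(-1/12) = 2330/((33*(-I/4))) - 1/4104 = 2330/((-33*I/4)) - 1/4104 = 2330*(4*I/33) - 1/4104 = 9320*I/33 - 1/4104 = -1/4104 + 9320*I/33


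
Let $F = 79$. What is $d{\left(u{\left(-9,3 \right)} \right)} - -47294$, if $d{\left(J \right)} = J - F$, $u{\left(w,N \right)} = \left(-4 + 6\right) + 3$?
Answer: $47220$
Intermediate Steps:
$u{\left(w,N \right)} = 5$ ($u{\left(w,N \right)} = 2 + 3 = 5$)
$d{\left(J \right)} = -79 + J$ ($d{\left(J \right)} = J - 79 = -79 + J$)
$d{\left(u{\left(-9,3 \right)} \right)} - -47294 = \left(-79 + 5\right) - -47294 = -74 + 47294 = 47220$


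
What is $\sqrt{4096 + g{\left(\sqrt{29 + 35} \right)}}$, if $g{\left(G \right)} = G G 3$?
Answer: $8 \sqrt{67} \approx 65.483$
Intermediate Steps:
$g{\left(G \right)} = 3 G^{2}$ ($g{\left(G \right)} = G^{2} \cdot 3 = 3 G^{2}$)
$\sqrt{4096 + g{\left(\sqrt{29 + 35} \right)}} = \sqrt{4096 + 3 \left(\sqrt{29 + 35}\right)^{2}} = \sqrt{4096 + 3 \left(\sqrt{64}\right)^{2}} = \sqrt{4096 + 3 \cdot 8^{2}} = \sqrt{4096 + 3 \cdot 64} = \sqrt{4096 + 192} = \sqrt{4288} = 8 \sqrt{67}$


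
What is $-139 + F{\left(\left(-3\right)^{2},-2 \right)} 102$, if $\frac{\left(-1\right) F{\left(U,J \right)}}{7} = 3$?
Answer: $-2281$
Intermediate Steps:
$F{\left(U,J \right)} = -21$ ($F{\left(U,J \right)} = \left(-7\right) 3 = -21$)
$-139 + F{\left(\left(-3\right)^{2},-2 \right)} 102 = -139 - 2142 = -2281$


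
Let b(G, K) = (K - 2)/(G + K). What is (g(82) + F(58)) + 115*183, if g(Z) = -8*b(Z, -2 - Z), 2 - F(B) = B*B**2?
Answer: -174409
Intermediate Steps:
F(B) = 2 - B**3 (F(B) = 2 - B*B**2 = 2 - B**3)
b(G, K) = (-2 + K)/(G + K)
g(Z) = -16 - 4*Z (g(Z) = -8*(-2 + (-2 - Z))/(Z + (-2 - Z)) = -8*(-4 - Z)/(-2) = -8*(-(-4 - Z)/2) = -8*(2 + Z/2) = -(16 + 4*Z) = -16 - 4*Z)
(g(82) + F(58)) + 115*183 = ((-16 - 4*82) + (2 - 1*58**3)) + 115*183 = ((-16 - 328) + (2 - 1*195112)) + 21045 = (-344 + (2 - 195112)) + 21045 = (-344 - 195110) + 21045 = -195454 + 21045 = -174409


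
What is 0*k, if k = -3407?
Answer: 0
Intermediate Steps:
0*k = 0*(-3407) = 0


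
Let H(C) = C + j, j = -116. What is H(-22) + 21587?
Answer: 21449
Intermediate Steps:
H(C) = -116 + C (H(C) = C - 116 = -116 + C)
H(-22) + 21587 = (-116 - 22) + 21587 = -138 + 21587 = 21449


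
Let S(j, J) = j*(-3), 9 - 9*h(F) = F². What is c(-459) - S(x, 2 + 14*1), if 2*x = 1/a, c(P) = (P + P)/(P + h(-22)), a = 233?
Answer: 1931955/1073198 ≈ 1.8002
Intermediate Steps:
h(F) = 1 - F²/9
c(P) = 2*P/(-475/9 + P) (c(P) = (P + P)/(P + (1 - ⅑*(-22)²)) = (2*P)/(P + (1 - ⅑*484)) = (2*P)/(P + (1 - 484/9)) = (2*P)/(P - 475/9) = (2*P)/(-475/9 + P) = 2*P/(-475/9 + P))
x = 1/466 (x = (½)/233 = (½)*(1/233) = 1/466 ≈ 0.0021459)
S(j, J) = -3*j
c(-459) - S(x, 2 + 14*1) = 18*(-459)/(-475 + 9*(-459)) - (-3)/466 = 18*(-459)/(-475 - 4131) - 1*(-3/466) = 18*(-459)/(-4606) + 3/466 = 18*(-459)*(-1/4606) + 3/466 = 4131/2303 + 3/466 = 1931955/1073198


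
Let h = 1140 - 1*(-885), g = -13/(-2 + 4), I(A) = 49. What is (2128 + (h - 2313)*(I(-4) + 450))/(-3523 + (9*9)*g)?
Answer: 283168/8099 ≈ 34.963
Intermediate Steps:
g = -13/2 ≈ -6.5000
h = 2025 (h = 1140 + 885 = 2025)
(2128 + (h - 2313)*(I(-4) + 450))/(-3523 + (9*9)*g) = (2128 + (2025 - 2313)*(49 + 450))/(-3523 + (9*9)*(-13/2)) = (2128 - 288*499)/(-3523 + 81*(-13/2)) = (2128 - 143712)/(-3523 - 1053/2) = -141584/(-8099/2) = -141584*(-2/8099) = 283168/8099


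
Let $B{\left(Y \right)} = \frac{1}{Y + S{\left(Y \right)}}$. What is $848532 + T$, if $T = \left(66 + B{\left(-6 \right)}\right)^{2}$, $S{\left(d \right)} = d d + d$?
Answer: $\frac{491266657}{576} \approx 8.5289 \cdot 10^{5}$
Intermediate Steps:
$S{\left(d \right)} = d + d^{2}$ ($S{\left(d \right)} = d^{2} + d = d + d^{2}$)
$B{\left(Y \right)} = \frac{1}{Y + Y \left(1 + Y\right)}$
$T = \frac{2512225}{576}$ ($T = \left(66 + \frac{1}{\left(-6\right) \left(2 - 6\right)}\right)^{2} = \left(66 - \frac{1}{6 \left(-4\right)}\right)^{2} = \left(66 - - \frac{1}{24}\right)^{2} = \left(66 + \frac{1}{24}\right)^{2} = \left(\frac{1585}{24}\right)^{2} = \frac{2512225}{576} \approx 4361.5$)
$848532 + T = 848532 + \frac{2512225}{576} = \frac{491266657}{576}$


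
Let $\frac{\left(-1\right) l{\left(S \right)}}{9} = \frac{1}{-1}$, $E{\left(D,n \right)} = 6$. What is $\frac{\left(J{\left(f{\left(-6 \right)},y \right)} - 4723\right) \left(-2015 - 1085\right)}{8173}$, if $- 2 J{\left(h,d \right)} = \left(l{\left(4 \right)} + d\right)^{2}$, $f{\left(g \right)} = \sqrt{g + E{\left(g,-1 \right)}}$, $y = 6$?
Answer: $\frac{14990050}{8173} \approx 1834.1$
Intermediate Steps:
$l{\left(S \right)} = 9$ ($l{\left(S \right)} = - \frac{9}{-1} = \left(-9\right) \left(-1\right) = 9$)
$f{\left(g \right)} = \sqrt{6 + g}$ ($f{\left(g \right)} = \sqrt{g + 6} = \sqrt{6 + g}$)
$J{\left(h,d \right)} = - \frac{\left(9 + d\right)^{2}}{2}$
$\frac{\left(J{\left(f{\left(-6 \right)},y \right)} - 4723\right) \left(-2015 - 1085\right)}{8173} = \frac{\left(- \frac{\left(9 + 6\right)^{2}}{2} - 4723\right) \left(-2015 - 1085\right)}{8173} = \left(- \frac{15^{2}}{2} - 4723\right) \left(-3100\right) \frac{1}{8173} = \left(\left(- \frac{1}{2}\right) 225 - 4723\right) \left(-3100\right) \frac{1}{8173} = \left(- \frac{225}{2} - 4723\right) \left(-3100\right) \frac{1}{8173} = \left(- \frac{9671}{2}\right) \left(-3100\right) \frac{1}{8173} = 14990050 \cdot \frac{1}{8173} = \frac{14990050}{8173}$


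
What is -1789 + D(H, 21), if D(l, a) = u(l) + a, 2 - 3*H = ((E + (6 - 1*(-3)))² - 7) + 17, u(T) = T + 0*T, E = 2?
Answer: -1811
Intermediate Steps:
u(T) = T (u(T) = T + 0 = T)
H = -43 (H = ⅔ - (((2 + (6 - 1*(-3)))² - 7) + 17)/3 = ⅔ - (((2 + (6 + 3))² - 7) + 17)/3 = ⅔ - (((2 + 9)² - 7) + 17)/3 = ⅔ - ((11² - 7) + 17)/3 = ⅔ - ((121 - 7) + 17)/3 = ⅔ - (114 + 17)/3 = ⅔ - ⅓*131 = ⅔ - 131/3 = -43)
D(l, a) = a + l (D(l, a) = l + a = a + l)
-1789 + D(H, 21) = -1789 + (21 - 43) = -1789 - 22 = -1811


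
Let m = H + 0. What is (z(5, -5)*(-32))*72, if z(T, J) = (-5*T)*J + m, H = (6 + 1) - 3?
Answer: -297216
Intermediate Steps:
H = 4 (H = 7 - 3 = 4)
m = 4 (m = 4 + 0 = 4)
z(T, J) = 4 - 5*J*T (z(T, J) = (-5*T)*J + 4 = -5*J*T + 4 = 4 - 5*J*T)
(z(5, -5)*(-32))*72 = ((4 - 5*(-5)*5)*(-32))*72 = ((4 + 125)*(-32))*72 = (129*(-32))*72 = -4128*72 = -297216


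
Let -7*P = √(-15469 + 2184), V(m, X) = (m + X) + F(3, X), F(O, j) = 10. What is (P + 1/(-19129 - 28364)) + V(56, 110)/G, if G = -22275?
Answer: -28219/3561975 - I*√13285/7 ≈ -0.0079223 - 16.466*I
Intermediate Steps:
V(m, X) = 10 + X + m (V(m, X) = (m + X) + 10 = (X + m) + 10 = 10 + X + m)
P = -I*√13285/7 (P = -√(-15469 + 2184)/7 = -I*√13285/7 ≈ -16.466*I)
(P + 1/(-19129 - 28364)) + V(56, 110)/G = (-I*√13285/7 + 1/(-19129 - 28364)) + (10 + 110 + 56)/(-22275) = (-I*√13285/7 + 1/(-47493)) + 176*(-1/22275) = (-I*√13285/7 - 1/47493) - 16/2025 = (-1/47493 - I*√13285/7) - 16/2025 = -28219/3561975 - I*√13285/7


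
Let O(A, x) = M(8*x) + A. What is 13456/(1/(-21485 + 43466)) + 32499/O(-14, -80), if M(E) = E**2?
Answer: 121145846389395/409586 ≈ 2.9578e+8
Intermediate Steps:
O(A, x) = A + 64*x**2 (O(A, x) = (8*x)**2 + A = 64*x**2 + A = A + 64*x**2)
13456/(1/(-21485 + 43466)) + 32499/O(-14, -80) = 13456/(1/(-21485 + 43466)) + 32499/(-14 + 64*(-80)**2) = 13456/(1/21981) + 32499/(-14 + 64*6400) = 13456/(1/21981) + 32499/(-14 + 409600) = 13456*21981 + 32499/409586 = 295776336 + 32499*(1/409586) = 295776336 + 32499/409586 = 121145846389395/409586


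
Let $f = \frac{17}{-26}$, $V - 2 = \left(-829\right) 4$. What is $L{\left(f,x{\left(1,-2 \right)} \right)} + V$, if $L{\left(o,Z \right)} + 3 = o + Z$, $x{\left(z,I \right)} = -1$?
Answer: $- \frac{86285}{26} \approx -3318.7$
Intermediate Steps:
$V = -3314$ ($V = 2 - 3316 = -3314$)
$f = - \frac{17}{26}$ ($f = 17 \left(- \frac{1}{26}\right) = - \frac{17}{26} \approx -0.65385$)
$L{\left(o,Z \right)} = -3 + Z + o$ ($L{\left(o,Z \right)} = -3 + \left(o + Z\right) = -3 + \left(Z + o\right) = -3 + Z + o$)
$L{\left(f,x{\left(1,-2 \right)} \right)} + V = \left(-3 - 1 - \frac{17}{26}\right) - 3314 = - \frac{121}{26} - 3314 = - \frac{86285}{26}$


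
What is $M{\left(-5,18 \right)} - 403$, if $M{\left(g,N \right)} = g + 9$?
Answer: $-399$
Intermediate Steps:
$M{\left(g,N \right)} = 9 + g$
$M{\left(-5,18 \right)} - 403 = \left(9 - 5\right) - 403 = 4 - 403 = -399$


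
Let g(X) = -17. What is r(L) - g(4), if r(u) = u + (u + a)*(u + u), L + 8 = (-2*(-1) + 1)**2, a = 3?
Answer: 26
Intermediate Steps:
L = 1 (L = -8 + (-2*(-1) + 1)**2 = -8 + (2 + 1)**2 = -8 + 3**2 = -8 + 9 = 1)
r(u) = u + 2*u*(3 + u) (r(u) = u + (u + 3)*(u + u) = u + (3 + u)*(2*u) = u + 2*u*(3 + u))
r(L) - g(4) = 1*(7 + 2*1) - 1*(-17) = 1*(7 + 2) + 17 = 1*9 + 17 = 9 + 17 = 26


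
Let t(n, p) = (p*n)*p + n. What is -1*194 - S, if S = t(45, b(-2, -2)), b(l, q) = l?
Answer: -419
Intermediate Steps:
t(n, p) = n + n*p² (t(n, p) = (n*p)*p + n = n*p² + n = n + n*p²)
S = 225 (S = 45*(1 + (-2)²) = 45*(1 + 4) = 45*5 = 225)
-1*194 - S = -1*194 - 1*225 = -194 - 225 = -419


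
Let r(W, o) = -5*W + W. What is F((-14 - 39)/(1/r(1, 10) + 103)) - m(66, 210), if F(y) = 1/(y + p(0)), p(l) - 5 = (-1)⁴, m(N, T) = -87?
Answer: 196509/2254 ≈ 87.182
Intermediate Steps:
r(W, o) = -4*W
p(l) = 6 (p(l) = 5 + (-1)⁴ = 5 + 1 = 6)
F(y) = 1/(6 + y) (F(y) = 1/(y + 6) = 1/(6 + y))
F((-14 - 39)/(1/r(1, 10) + 103)) - m(66, 210) = 1/(6 + (-14 - 39)/(1/(-4*1) + 103)) - 1*(-87) = 1/(6 - 53/(1/(-4) + 103)) + 87 = 1/(6 - 53/(-¼ + 103)) + 87 = 1/(6 - 53/411/4) + 87 = 1/(6 - 53*4/411) + 87 = 1/(6 - 212/411) + 87 = 1/(2254/411) + 87 = 411/2254 + 87 = 196509/2254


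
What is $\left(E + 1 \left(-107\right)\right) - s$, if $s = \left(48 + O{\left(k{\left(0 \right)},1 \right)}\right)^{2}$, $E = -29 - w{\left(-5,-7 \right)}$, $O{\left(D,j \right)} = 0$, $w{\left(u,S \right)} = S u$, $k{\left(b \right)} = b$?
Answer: $-2475$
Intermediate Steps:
$E = -64$ ($E = -29 - \left(-7\right) \left(-5\right) = -29 - 35 = -64$)
$s = 2304$ ($s = \left(48 + 0\right)^{2} = 48^{2} = 2304$)
$\left(E + 1 \left(-107\right)\right) - s = \left(-64 + 1 \left(-107\right)\right) - 2304 = \left(-64 - 107\right) - 2304 = -171 - 2304 = -2475$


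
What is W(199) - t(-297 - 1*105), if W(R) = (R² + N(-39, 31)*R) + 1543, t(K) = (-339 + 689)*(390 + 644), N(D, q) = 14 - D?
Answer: -310209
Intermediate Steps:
t(K) = 361900 (t(K) = 350*1034 = 361900)
W(R) = 1543 + R² + 53*R (W(R) = (R² + (14 - 1*(-39))*R) + 1543 = (R² + (14 + 39)*R) + 1543 = (R² + 53*R) + 1543 = 1543 + R² + 53*R)
W(199) - t(-297 - 1*105) = (1543 + 199² + 53*199) - 1*361900 = (1543 + 39601 + 10547) - 361900 = 51691 - 361900 = -310209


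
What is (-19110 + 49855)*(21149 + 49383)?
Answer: 2168506340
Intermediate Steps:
(-19110 + 49855)*(21149 + 49383) = 30745*70532 = 2168506340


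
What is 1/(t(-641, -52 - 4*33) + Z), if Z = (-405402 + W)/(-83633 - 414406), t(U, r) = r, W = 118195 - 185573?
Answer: -498039/91166396 ≈ -0.0054630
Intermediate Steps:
W = -67378
Z = 472780/498039 (Z = (-405402 - 67378)/(-83633 - 414406) = -472780/(-498039) = -472780*(-1/498039) = 472780/498039 ≈ 0.94928)
1/(t(-641, -52 - 4*33) + Z) = 1/((-52 - 4*33) + 472780/498039) = 1/((-52 - 132) + 472780/498039) = 1/(-184 + 472780/498039) = 1/(-91166396/498039) = -498039/91166396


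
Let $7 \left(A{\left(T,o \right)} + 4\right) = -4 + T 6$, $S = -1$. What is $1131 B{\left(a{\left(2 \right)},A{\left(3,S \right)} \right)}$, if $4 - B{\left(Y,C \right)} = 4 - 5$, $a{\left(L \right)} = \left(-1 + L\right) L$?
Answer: $5655$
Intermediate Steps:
$a{\left(L \right)} = L \left(-1 + L\right)$
$A{\left(T,o \right)} = - \frac{32}{7} + \frac{6 T}{7}$ ($A{\left(T,o \right)} = -4 + \frac{-4 + T 6}{7} = -4 + \frac{-4 + 6 T}{7} = -4 + \left(- \frac{4}{7} + \frac{6 T}{7}\right) = - \frac{32}{7} + \frac{6 T}{7}$)
$B{\left(Y,C \right)} = 5$ ($B{\left(Y,C \right)} = 4 - \left(4 - 5\right) = 4 - -1 = 4 + 1 = 5$)
$1131 B{\left(a{\left(2 \right)},A{\left(3,S \right)} \right)} = 1131 \cdot 5 = 5655$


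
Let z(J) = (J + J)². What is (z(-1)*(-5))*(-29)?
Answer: 580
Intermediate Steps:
z(J) = 4*J² (z(J) = (2*J)² = 4*J²)
(z(-1)*(-5))*(-29) = ((4*(-1)²)*(-5))*(-29) = ((4*1)*(-5))*(-29) = (4*(-5))*(-29) = -20*(-29) = 580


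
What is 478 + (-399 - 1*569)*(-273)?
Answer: 264742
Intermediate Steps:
478 + (-399 - 1*569)*(-273) = 478 + (-399 - 569)*(-273) = 478 - 968*(-273) = 478 + 264264 = 264742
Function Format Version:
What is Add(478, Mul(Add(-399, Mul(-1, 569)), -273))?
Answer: 264742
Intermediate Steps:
Add(478, Mul(Add(-399, Mul(-1, 569)), -273)) = Add(478, Mul(Add(-399, -569), -273)) = Add(478, Mul(-968, -273)) = Add(478, 264264) = 264742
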